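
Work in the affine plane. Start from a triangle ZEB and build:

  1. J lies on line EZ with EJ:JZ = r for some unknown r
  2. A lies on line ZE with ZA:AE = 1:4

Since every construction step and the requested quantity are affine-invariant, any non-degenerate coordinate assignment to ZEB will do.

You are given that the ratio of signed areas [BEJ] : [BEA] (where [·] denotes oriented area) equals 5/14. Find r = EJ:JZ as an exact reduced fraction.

Set Z = (0, 0), E = (1, 0), B = (0, 1); any affine frame gives the same invariant.
1. With EJ:JZ = r, write λ = r/(r+1) so J = E + λ·(Z−E); J is affine-linear in λ
2. A lies on line ZE with ZA:AE = 1:4 ⇒ A = (1/5, 0)
Every point depending on J is an affine combination of J and λ-independent points, so each such coordinate is linear in λ; the λ² term in each signed area is a multiple of (Z−E)×(Z−E) = 0, so 2·[BEJ] and 2·[BEA] are each linear in λ. Evaluating at λ=0 and λ=1:
  2·[BEJ] = −λ,   2·[BEA] = -4/5
So [BEJ]:[BEA] = (−λ) / (-4/5). Setting this equal to 5/14:
  −λ = 5/14·(-4/5)  ⇒  λ = 2/7
Then r = λ/(1−λ) = (2/7)/(5/7) = 2/5. Check: with r = 2/5, J = (5/7, 0) and [BEJ]:[BEA] = 5/14 as required.

r = 2/5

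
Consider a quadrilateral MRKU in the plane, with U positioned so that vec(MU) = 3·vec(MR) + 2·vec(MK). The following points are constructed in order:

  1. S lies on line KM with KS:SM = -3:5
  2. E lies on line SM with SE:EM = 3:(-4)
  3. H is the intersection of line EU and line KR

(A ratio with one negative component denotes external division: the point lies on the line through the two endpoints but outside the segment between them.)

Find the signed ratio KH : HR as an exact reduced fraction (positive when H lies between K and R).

KH:HR = -27/22

Assign M = (0, 0), R = (1, 0), K = (0, 1), U = (3, 2) — the answer is frame-independent, so this choice is without loss of generality.
1. S lies on line KM with KS:SM = -3:5 ⇒ S = (0, 5/2)
2. E lies on line SM with SE:EM = 3:(-4) ⇒ E = (0, 10)
3. H is the intersection of line EU and line KR ⇒ H = (27/5, -22/5)
H = K + t·(R−K) with t = 27/5, so KH:HR = t:(1−t) = 27/5:-22/5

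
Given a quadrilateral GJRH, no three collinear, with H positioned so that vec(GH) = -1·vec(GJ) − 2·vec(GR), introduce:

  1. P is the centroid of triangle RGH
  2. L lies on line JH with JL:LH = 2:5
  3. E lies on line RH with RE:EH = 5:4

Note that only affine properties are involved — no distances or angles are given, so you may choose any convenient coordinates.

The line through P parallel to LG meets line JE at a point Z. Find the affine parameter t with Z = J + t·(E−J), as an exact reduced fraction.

t = 57/74

Work in coordinates with G = (0, 0), J = (1, 0), R = (0, 1), H = (-1, -2).
1. P is the centroid of triangle RGH ⇒ P = (-1/3, -1/3)
2. L lies on line JH with JL:LH = 2:5 ⇒ L = (3/7, -4/7)
3. E lies on line RH with RE:EH = 5:4 ⇒ E = (-5/9, -2/3)
through P parallel to LG: direction (-3/7, 4/7); meets JE at Z = (-22/111, -19/37)
Z = J + t·(E−J) with t = 57/74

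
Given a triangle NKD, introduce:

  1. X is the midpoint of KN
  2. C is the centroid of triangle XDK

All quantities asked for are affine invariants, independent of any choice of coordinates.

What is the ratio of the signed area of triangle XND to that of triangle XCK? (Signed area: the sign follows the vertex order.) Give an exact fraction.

[XND]:[XCK] = 3

Assign N = (0, 0), K = (1, 0), D = (0, 1) — the answer is frame-independent, so this choice is without loss of generality.
1. X is the midpoint of KN ⇒ X = (1/2, 0)
2. C is the centroid of triangle XDK ⇒ C = (1/2, 1/3)
2·[XND] = -1/2, 2·[XCK] = -1/6
[XND]:[XCK] = -1/2:-1/6 = 3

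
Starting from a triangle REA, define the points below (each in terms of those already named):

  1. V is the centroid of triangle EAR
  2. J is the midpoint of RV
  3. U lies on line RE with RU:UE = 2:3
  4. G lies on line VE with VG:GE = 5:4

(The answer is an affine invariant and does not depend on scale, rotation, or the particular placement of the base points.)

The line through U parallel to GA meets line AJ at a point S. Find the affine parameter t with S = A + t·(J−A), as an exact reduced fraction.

t = 49/60

Set R = (0, 0), E = (1, 0), A = (0, 1); any affine frame gives the same invariant.
1. V is the centroid of triangle EAR ⇒ V = (1/3, 1/3)
2. J is the midpoint of RV ⇒ J = (1/6, 1/6)
3. U lies on line RE with RU:UE = 2:3 ⇒ U = (2/5, 0)
4. G lies on line VE with VG:GE = 5:4 ⇒ G = (19/27, 4/27)
through U parallel to GA: direction (-19/27, 23/27); meets AJ at S = (49/360, 23/72)
S = A + t·(J−A) with t = 49/60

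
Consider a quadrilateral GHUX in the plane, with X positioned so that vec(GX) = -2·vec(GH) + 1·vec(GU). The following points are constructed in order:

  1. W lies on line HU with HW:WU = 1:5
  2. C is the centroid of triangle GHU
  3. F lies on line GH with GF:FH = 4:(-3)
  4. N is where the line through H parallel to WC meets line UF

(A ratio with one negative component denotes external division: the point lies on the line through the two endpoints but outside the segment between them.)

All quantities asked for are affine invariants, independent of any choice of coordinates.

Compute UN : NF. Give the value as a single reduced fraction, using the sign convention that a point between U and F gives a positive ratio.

Set G = (0, 0), H = (1, 0), U = (0, 1), X = (-2, 1); any affine frame gives the same invariant.
1. W lies on line HU with HW:WU = 1:5 ⇒ W = (5/6, 1/6)
2. C is the centroid of triangle GHU ⇒ C = (1/3, 1/3)
3. F lies on line GH with GF:FH = 4:(-3) ⇒ F = (4, 0)
4. N is where the line through H parallel to WC meets line UF ⇒ N = (-8, 3)
N = U + t·(F−U) with t = -2, so UN:NF = t:(1−t) = -2:3

UN:NF = -2/3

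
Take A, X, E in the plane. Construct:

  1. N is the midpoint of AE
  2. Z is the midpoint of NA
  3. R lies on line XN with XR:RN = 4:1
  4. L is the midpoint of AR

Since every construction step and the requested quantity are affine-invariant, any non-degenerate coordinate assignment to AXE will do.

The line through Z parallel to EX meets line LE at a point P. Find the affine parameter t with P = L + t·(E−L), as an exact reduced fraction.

t = -1/14

Choose coordinates A = (0, 0), X = (1, 0), E = (0, 1).
1. N is the midpoint of AE ⇒ N = (0, 1/2)
2. Z is the midpoint of NA ⇒ Z = (0, 1/4)
3. R lies on line XN with XR:RN = 4:1 ⇒ R = (1/5, 2/5)
4. L is the midpoint of AR ⇒ L = (1/10, 1/5)
through Z parallel to EX: direction (1, -1); meets LE at P = (3/28, 1/7)
P = L + t·(E−L) with t = -1/14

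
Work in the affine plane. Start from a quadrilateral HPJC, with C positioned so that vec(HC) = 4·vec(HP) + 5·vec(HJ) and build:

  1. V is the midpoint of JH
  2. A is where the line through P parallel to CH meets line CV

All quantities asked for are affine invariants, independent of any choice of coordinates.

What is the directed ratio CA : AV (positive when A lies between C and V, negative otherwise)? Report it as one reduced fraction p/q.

CA:AV = -5/7

Choose coordinates H = (0, 0), P = (1, 0), J = (0, 1), C = (4, 5).
1. V is the midpoint of JH ⇒ V = (0, 1/2)
2. A is where the line through P parallel to CH meets line CV ⇒ A = (14, 65/4)
A = C + t·(V−C) with t = -5/2, so CA:AV = t:(1−t) = -5/2:7/2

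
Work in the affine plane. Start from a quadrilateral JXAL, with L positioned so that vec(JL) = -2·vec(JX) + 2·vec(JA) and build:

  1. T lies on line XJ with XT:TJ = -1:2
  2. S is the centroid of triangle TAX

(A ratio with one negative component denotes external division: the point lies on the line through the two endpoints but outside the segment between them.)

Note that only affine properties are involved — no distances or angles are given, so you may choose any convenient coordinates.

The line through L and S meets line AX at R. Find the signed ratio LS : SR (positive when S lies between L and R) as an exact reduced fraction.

LS:SR = -4

Set J = (0, 0), X = (1, 0), A = (0, 1), L = (-2, 2); any affine frame gives the same invariant.
1. T lies on line XJ with XT:TJ = -1:2 ⇒ T = (2, 0)
2. S is the centroid of triangle TAX ⇒ S = (1, 1/3)
line LS meets AX at R = (1/4, 3/4)
S = L + t·(R−L) with t = 4/3, so LS:SR = 4/3:-1/3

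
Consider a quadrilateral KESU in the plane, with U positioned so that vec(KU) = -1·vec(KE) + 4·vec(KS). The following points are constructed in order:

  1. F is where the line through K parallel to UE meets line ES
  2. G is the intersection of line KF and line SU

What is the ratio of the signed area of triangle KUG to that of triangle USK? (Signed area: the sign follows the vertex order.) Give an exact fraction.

[KUG]:[USK] = 2

Assign K = (0, 0), E = (1, 0), S = (0, 1), U = (-1, 4) — the answer is frame-independent, so this choice is without loss of generality.
1. F is where the line through K parallel to UE meets line ES ⇒ F = (-1, 2)
2. G is the intersection of line KF and line SU ⇒ G = (1, -2)
2·[KUG] = -2, 2·[USK] = -1
[KUG]:[USK] = -2:-1 = 2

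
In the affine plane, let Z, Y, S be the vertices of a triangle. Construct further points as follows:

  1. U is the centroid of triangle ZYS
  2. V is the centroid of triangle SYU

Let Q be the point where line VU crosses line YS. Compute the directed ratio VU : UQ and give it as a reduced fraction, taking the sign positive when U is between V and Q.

Assign Z = (0, 0), Y = (1, 0), S = (0, 1) — the answer is frame-independent, so this choice is without loss of generality.
1. U is the centroid of triangle ZYS ⇒ U = (1/3, 1/3)
2. V is the centroid of triangle SYU ⇒ V = (4/9, 4/9)
line VU meets YS at Q = (1/2, 1/2)
U = V + t·(Q−V) with t = -2, so VU:UQ = -2:3

VU:UQ = -2/3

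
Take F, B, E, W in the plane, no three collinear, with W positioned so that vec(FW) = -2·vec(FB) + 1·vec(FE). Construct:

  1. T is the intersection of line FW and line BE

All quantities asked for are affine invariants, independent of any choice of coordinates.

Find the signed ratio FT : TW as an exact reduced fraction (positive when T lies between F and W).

Set F = (0, 0), B = (1, 0), E = (0, 1), W = (-2, 1); any affine frame gives the same invariant.
1. T is the intersection of line FW and line BE ⇒ T = (2, -1)
T = F + t·(W−F) with t = -1, so FT:TW = t:(1−t) = -1:2

FT:TW = -1/2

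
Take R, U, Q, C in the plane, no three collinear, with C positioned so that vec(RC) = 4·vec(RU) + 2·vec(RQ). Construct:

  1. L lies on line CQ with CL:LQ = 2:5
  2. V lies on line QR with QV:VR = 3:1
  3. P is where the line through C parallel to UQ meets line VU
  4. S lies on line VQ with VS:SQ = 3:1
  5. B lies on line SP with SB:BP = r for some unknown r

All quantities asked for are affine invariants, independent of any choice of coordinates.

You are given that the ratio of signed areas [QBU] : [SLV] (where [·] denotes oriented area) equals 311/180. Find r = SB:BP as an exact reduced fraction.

Assign R = (0, 0), U = (1, 0), Q = (0, 1), C = (4, 2) — the answer is frame-independent, so this choice is without loss of generality.
1. L lies on line CQ with CL:LQ = 2:5 ⇒ L = (20/7, 12/7)
2. V lies on line QR with QV:VR = 3:1 ⇒ V = (0, 1/4)
3. P is where the line through C parallel to UQ meets line VU ⇒ P = (23/3, -5/3)
4. S lies on line VQ with VS:SQ = 3:1 ⇒ S = (0, 13/16)
5. With SB:BP = r, write λ = r/(r+1) so B = S + λ·(P−S); B is affine-linear in λ
Every point depending on B is an affine combination of B and λ-independent points, so each such coordinate is linear in λ; the λ² term in each signed area is a multiple of (P−S)×(P−S) = 0, so 2·[QBU] and 2·[SLV] are each linear in λ. Evaluating at λ=0 and λ=1:
  2·[QBU] = -83/16·λ + 3/16,   2·[SLV] = -45/28
So [QBU]:[SLV] = (-83/16·λ + 3/16) / (-45/28). Setting this equal to 311/180:
  -83/16·λ + 3/16 = 311/180·(-45/28)  ⇒  λ = 4/7
Then r = λ/(1−λ) = (4/7)/(3/7) = 4/3. Check: with r = 4/3, B = (92/21, -29/48) and [QBU]:[SLV] = 311/180 as required.

r = 4/3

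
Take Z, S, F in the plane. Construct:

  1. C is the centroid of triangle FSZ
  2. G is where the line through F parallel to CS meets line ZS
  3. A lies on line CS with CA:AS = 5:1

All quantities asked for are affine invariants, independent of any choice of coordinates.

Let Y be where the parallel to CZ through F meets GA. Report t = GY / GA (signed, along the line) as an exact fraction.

Work in coordinates with Z = (0, 0), S = (1, 0), F = (0, 1).
1. C is the centroid of triangle FSZ ⇒ C = (1/3, 1/3)
2. G is where the line through F parallel to CS meets line ZS ⇒ G = (2, 0)
3. A lies on line CS with CA:AS = 5:1 ⇒ A = (8/9, 1/18)
through F parallel to CZ: direction (-1/3, -1/3); meets GA at Y = (-6/7, 1/7)
Y = G + t·(A−G) with t = 18/7

t = 18/7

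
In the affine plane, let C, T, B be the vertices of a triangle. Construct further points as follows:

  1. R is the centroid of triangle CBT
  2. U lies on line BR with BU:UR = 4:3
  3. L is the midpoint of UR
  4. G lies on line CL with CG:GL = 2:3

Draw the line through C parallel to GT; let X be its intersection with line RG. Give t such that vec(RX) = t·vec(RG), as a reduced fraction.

t = 19/9

Assign C = (0, 0), T = (1, 0), B = (0, 1) — the answer is frame-independent, so this choice is without loss of generality.
1. R is the centroid of triangle CBT ⇒ R = (1/3, 1/3)
2. U lies on line BR with BU:UR = 4:3 ⇒ U = (4/21, 13/21)
3. L is the midpoint of UR ⇒ L = (11/42, 10/21)
4. G lies on line CL with CG:GL = 2:3 ⇒ G = (11/105, 4/21)
through C parallel to GT: direction (94/105, -4/21); meets RG at X = (-47/315, 2/63)
X = R + t·(G−R) with t = 19/9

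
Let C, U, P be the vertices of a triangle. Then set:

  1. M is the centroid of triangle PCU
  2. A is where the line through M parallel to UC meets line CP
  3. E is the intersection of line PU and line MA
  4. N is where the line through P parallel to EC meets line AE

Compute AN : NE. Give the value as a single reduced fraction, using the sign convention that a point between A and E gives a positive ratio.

AN:NE = -2/3

Work in coordinates with C = (0, 0), U = (1, 0), P = (0, 1).
1. M is the centroid of triangle PCU ⇒ M = (1/3, 1/3)
2. A is where the line through M parallel to UC meets line CP ⇒ A = (0, 1/3)
3. E is the intersection of line PU and line MA ⇒ E = (2/3, 1/3)
4. N is where the line through P parallel to EC meets line AE ⇒ N = (-4/3, 1/3)
N = A + t·(E−A) with t = -2, so AN:NE = t:(1−t) = -2:3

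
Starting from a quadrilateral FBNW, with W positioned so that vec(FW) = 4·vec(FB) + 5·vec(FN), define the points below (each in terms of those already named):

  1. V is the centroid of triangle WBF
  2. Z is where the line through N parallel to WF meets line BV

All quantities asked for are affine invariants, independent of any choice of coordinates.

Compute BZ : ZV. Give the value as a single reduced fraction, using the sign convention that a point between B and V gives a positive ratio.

Work in coordinates with F = (0, 0), B = (1, 0), N = (0, 1), W = (4, 5).
1. V is the centroid of triangle WBF ⇒ V = (5/3, 5/3)
2. Z is where the line through N parallel to WF meets line BV ⇒ Z = (14/5, 9/2)
Z = B + t·(V−B) with t = 27/10, so BZ:ZV = t:(1−t) = 27/10:-17/10

BZ:ZV = -27/17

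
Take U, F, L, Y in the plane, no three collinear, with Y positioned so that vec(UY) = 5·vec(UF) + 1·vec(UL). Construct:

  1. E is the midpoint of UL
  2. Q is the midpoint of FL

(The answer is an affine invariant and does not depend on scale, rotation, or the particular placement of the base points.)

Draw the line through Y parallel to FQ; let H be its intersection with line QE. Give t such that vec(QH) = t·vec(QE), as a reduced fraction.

Work in coordinates with U = (0, 0), F = (1, 0), L = (0, 1), Y = (5, 1).
1. E is the midpoint of UL ⇒ E = (0, 1/2)
2. Q is the midpoint of FL ⇒ Q = (1/2, 1/2)
through Y parallel to FQ: direction (-1/2, 1/2); meets QE at H = (11/2, 1/2)
H = Q + t·(E−Q) with t = -10

t = -10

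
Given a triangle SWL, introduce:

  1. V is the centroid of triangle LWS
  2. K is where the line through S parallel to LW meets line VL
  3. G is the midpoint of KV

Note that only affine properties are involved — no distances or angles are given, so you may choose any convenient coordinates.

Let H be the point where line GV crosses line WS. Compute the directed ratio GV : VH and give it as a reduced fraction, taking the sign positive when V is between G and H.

Work in coordinates with S = (0, 0), W = (1, 0), L = (0, 1).
1. V is the centroid of triangle LWS ⇒ V = (1/3, 1/3)
2. K is where the line through S parallel to LW meets line VL ⇒ K = (1, -1)
3. G is the midpoint of KV ⇒ G = (2/3, -1/3)
line GV meets WS at H = (1/2, 0)
V = G + t·(H−G) with t = 2, so GV:VH = 2:-1

GV:VH = -2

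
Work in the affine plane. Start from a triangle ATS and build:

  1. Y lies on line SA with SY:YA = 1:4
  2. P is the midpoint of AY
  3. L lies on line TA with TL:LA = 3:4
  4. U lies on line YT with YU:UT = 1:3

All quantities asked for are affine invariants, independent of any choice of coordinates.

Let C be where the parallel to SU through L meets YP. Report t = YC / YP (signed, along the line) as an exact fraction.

Set A = (0, 0), T = (1, 0), S = (0, 1); any affine frame gives the same invariant.
1. Y lies on line SA with SY:YA = 1:4 ⇒ Y = (0, 4/5)
2. P is the midpoint of AY ⇒ P = (0, 2/5)
3. L lies on line TA with TL:LA = 3:4 ⇒ L = (4/7, 0)
4. U lies on line YT with YU:UT = 1:3 ⇒ U = (1/4, 3/5)
through L parallel to SU: direction (1/4, -2/5); meets YP at C = (0, 32/35)
C = Y + t·(P−Y) with t = -2/7

t = -2/7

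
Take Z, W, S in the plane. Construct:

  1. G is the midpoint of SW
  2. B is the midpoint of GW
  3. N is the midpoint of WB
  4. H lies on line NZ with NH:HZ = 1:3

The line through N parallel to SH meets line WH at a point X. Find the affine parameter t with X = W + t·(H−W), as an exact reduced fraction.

Assign Z = (0, 0), W = (1, 0), S = (0, 1) — the answer is frame-independent, so this choice is without loss of generality.
1. G is the midpoint of SW ⇒ G = (1/2, 1/2)
2. B is the midpoint of GW ⇒ B = (3/4, 1/4)
3. N is the midpoint of WB ⇒ N = (7/8, 1/8)
4. H lies on line NZ with NH:HZ = 1:3 ⇒ H = (21/32, 3/32)
through N parallel to SH: direction (21/32, -29/32); meets WH at X = (245/256, 3/256)
X = W + t·(H−W) with t = 1/8

t = 1/8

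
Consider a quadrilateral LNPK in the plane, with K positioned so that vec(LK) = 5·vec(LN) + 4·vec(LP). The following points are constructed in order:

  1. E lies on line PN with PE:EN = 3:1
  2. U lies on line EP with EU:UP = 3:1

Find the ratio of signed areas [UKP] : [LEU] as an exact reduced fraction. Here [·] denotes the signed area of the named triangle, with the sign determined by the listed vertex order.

Assign L = (0, 0), N = (1, 0), P = (0, 1), K = (5, 4) — the answer is frame-independent, so this choice is without loss of generality.
1. E lies on line PN with PE:EN = 3:1 ⇒ E = (3/4, 1/4)
2. U lies on line EP with EU:UP = 3:1 ⇒ U = (3/16, 13/16)
2·[UKP] = 3/2, 2·[LEU] = 9/16
[UKP]:[LEU] = 3/2:9/16 = 8/3

[UKP]:[LEU] = 8/3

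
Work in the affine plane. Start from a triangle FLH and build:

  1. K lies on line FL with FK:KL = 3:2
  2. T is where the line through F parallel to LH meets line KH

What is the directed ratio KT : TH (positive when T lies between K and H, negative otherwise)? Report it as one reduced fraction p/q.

Set F = (0, 0), L = (1, 0), H = (0, 1); any affine frame gives the same invariant.
1. K lies on line FL with FK:KL = 3:2 ⇒ K = (3/5, 0)
2. T is where the line through F parallel to LH meets line KH ⇒ T = (3/2, -3/2)
T = K + t·(H−K) with t = -3/2, so KT:TH = t:(1−t) = -3/2:5/2

KT:TH = -3/5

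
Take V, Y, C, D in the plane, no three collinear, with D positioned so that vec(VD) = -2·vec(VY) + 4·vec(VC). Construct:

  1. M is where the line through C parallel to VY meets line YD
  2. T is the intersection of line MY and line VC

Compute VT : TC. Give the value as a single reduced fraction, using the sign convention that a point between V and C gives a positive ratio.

Choose coordinates V = (0, 0), Y = (1, 0), C = (0, 1), D = (-2, 4).
1. M is where the line through C parallel to VY meets line YD ⇒ M = (1/4, 1)
2. T is the intersection of line MY and line VC ⇒ T = (0, 4/3)
T = V + t·(C−V) with t = 4/3, so VT:TC = t:(1−t) = 4/3:-1/3

VT:TC = -4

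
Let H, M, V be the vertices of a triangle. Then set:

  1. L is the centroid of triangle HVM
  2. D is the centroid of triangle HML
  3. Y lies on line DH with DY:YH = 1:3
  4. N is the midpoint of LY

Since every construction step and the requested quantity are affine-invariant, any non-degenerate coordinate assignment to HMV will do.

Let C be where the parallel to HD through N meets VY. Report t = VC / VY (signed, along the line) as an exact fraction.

t = 7/8

Set H = (0, 0), M = (1, 0), V = (0, 1); any affine frame gives the same invariant.
1. L is the centroid of triangle HVM ⇒ L = (1/3, 1/3)
2. D is the centroid of triangle HML ⇒ D = (4/9, 1/9)
3. Y lies on line DH with DY:YH = 1:3 ⇒ Y = (1/3, 1/12)
4. N is the midpoint of LY ⇒ N = (1/3, 5/24)
through N parallel to HD: direction (4/9, 1/9); meets VY at C = (7/24, 19/96)
C = V + t·(Y−V) with t = 7/8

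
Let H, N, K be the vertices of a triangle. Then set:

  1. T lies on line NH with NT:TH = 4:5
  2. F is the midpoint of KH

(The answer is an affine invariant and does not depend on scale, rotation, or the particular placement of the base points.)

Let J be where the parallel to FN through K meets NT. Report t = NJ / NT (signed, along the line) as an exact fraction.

t = -9/4

Assign H = (0, 0), N = (1, 0), K = (0, 1) — the answer is frame-independent, so this choice is without loss of generality.
1. T lies on line NH with NT:TH = 4:5 ⇒ T = (5/9, 0)
2. F is the midpoint of KH ⇒ F = (0, 1/2)
through K parallel to FN: direction (1, -1/2); meets NT at J = (2, 0)
J = N + t·(T−N) with t = -9/4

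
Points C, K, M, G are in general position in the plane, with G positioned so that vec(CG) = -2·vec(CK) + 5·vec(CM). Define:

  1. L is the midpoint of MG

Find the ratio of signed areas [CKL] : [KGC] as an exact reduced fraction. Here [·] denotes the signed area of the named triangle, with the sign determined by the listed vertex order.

[CKL]:[KGC] = 3/5

Choose coordinates C = (0, 0), K = (1, 0), M = (0, 1), G = (-2, 5).
1. L is the midpoint of MG ⇒ L = (-1, 3)
2·[CKL] = 3, 2·[KGC] = 5
[CKL]:[KGC] = 3:5 = 3/5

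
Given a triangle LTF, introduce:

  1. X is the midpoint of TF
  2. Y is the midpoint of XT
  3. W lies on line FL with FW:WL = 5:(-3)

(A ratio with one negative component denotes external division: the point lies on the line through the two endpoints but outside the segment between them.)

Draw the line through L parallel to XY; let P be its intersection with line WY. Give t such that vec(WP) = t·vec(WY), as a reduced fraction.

Assign L = (0, 0), T = (1, 0), F = (0, 1) — the answer is frame-independent, so this choice is without loss of generality.
1. X is the midpoint of TF ⇒ X = (1/2, 1/2)
2. Y is the midpoint of XT ⇒ Y = (3/4, 1/4)
3. W lies on line FL with FW:WL = 5:(-3) ⇒ W = (0, -3/2)
through L parallel to XY: direction (1/4, -1/4); meets WY at P = (9/20, -9/20)
P = W + t·(Y−W) with t = 3/5

t = 3/5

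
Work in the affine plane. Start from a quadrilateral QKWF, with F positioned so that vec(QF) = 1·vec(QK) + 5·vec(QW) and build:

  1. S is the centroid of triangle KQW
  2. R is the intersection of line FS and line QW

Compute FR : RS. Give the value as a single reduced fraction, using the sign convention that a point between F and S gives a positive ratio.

FR:RS = -3

Assign Q = (0, 0), K = (1, 0), W = (0, 1), F = (1, 5) — the answer is frame-independent, so this choice is without loss of generality.
1. S is the centroid of triangle KQW ⇒ S = (1/3, 1/3)
2. R is the intersection of line FS and line QW ⇒ R = (0, -2)
R = F + t·(S−F) with t = 3/2, so FR:RS = t:(1−t) = 3/2:-1/2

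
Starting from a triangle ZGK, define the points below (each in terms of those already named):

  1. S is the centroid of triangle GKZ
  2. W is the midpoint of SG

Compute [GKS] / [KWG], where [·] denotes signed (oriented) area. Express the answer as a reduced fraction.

[GKS]:[KWG] = 2

Work in coordinates with Z = (0, 0), G = (1, 0), K = (0, 1).
1. S is the centroid of triangle GKZ ⇒ S = (1/3, 1/3)
2. W is the midpoint of SG ⇒ W = (2/3, 1/6)
2·[GKS] = 1/3, 2·[KWG] = 1/6
[GKS]:[KWG] = 1/3:1/6 = 2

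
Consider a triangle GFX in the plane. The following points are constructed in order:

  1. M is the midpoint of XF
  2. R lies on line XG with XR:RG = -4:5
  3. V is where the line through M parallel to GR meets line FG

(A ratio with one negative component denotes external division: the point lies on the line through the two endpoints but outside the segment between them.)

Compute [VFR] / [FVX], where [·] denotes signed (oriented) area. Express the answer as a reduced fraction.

[VFR]:[FVX] = -5

Assign G = (0, 0), F = (1, 0), X = (0, 1) — the answer is frame-independent, so this choice is without loss of generality.
1. M is the midpoint of XF ⇒ M = (1/2, 1/2)
2. R lies on line XG with XR:RG = -4:5 ⇒ R = (0, 5)
3. V is where the line through M parallel to GR meets line FG ⇒ V = (1/2, 0)
2·[VFR] = 5/2, 2·[FVX] = -1/2
[VFR]:[FVX] = 5/2:-1/2 = -5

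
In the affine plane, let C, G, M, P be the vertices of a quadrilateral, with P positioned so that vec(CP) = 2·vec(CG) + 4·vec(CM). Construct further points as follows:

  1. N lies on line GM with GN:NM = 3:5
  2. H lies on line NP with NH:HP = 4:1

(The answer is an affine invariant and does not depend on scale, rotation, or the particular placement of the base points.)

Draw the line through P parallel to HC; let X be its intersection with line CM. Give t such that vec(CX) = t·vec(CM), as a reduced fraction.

t = 14/69

Assign C = (0, 0), G = (1, 0), M = (0, 1), P = (2, 4) — the answer is frame-independent, so this choice is without loss of generality.
1. N lies on line GM with GN:NM = 3:5 ⇒ N = (5/8, 3/8)
2. H lies on line NP with NH:HP = 4:1 ⇒ H = (69/40, 131/40)
through P parallel to HC: direction (-69/40, -131/40); meets CM at X = (0, 14/69)
X = C + t·(M−C) with t = 14/69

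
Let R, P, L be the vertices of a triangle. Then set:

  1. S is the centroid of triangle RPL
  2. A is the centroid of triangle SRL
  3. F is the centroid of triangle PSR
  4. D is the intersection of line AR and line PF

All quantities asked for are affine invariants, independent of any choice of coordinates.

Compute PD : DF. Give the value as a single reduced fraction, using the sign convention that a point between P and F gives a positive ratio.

PD:DF = -12/5

Choose coordinates R = (0, 0), P = (1, 0), L = (0, 1).
1. S is the centroid of triangle RPL ⇒ S = (1/3, 1/3)
2. A is the centroid of triangle SRL ⇒ A = (1/9, 4/9)
3. F is the centroid of triangle PSR ⇒ F = (4/9, 1/9)
4. D is the intersection of line AR and line PF ⇒ D = (1/21, 4/21)
D = P + t·(F−P) with t = 12/7, so PD:DF = t:(1−t) = 12/7:-5/7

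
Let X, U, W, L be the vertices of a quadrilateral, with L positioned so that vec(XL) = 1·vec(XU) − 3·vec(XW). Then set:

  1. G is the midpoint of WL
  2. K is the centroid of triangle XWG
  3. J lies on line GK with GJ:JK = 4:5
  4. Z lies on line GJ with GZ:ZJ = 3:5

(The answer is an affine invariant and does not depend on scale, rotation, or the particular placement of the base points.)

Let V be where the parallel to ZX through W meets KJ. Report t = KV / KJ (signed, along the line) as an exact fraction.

t = -33/10

Assign X = (0, 0), U = (1, 0), W = (0, 1), L = (1, -3) — the answer is frame-independent, so this choice is without loss of generality.
1. G is the midpoint of WL ⇒ G = (1/2, -1)
2. K is the centroid of triangle XWG ⇒ K = (1/6, 0)
3. J lies on line GK with GJ:JK = 4:5 ⇒ J = (19/54, -5/9)
4. Z lies on line GJ with GZ:ZJ = 3:5 ⇒ Z = (4/9, -5/6)
through W parallel to ZX: direction (-4/9, 5/6); meets KJ at V = (-4/9, 11/6)
V = K + t·(J−K) with t = -33/10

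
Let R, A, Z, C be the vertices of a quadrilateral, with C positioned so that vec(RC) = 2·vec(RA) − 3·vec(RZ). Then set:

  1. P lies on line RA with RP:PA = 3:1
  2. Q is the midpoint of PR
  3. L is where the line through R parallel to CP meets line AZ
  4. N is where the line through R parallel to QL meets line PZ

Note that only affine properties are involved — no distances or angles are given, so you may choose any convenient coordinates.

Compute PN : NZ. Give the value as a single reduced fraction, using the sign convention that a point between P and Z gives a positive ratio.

PN:NZ = -72/61

Assign R = (0, 0), A = (1, 0), Z = (0, 1), C = (2, -3) — the answer is frame-independent, so this choice is without loss of generality.
1. P lies on line RA with RP:PA = 3:1 ⇒ P = (3/4, 0)
2. Q is the midpoint of PR ⇒ Q = (3/8, 0)
3. L is where the line through R parallel to CP meets line AZ ⇒ L = (-5/7, 12/7)
4. N is where the line through R parallel to QL meets line PZ ⇒ N = (-183/44, 72/11)
N = P + t·(Z−P) with t = 72/11, so PN:NZ = t:(1−t) = 72/11:-61/11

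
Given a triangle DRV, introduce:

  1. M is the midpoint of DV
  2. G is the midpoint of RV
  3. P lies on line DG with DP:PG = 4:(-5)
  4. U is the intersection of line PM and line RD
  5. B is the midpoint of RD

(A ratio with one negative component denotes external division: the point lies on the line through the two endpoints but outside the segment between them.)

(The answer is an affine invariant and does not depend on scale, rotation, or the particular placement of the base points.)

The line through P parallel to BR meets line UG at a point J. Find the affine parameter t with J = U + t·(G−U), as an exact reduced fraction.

t = -4

Choose coordinates D = (0, 0), R = (1, 0), V = (0, 1).
1. M is the midpoint of DV ⇒ M = (0, 1/2)
2. G is the midpoint of RV ⇒ G = (1/2, 1/2)
3. P lies on line DG with DP:PG = 4:(-5) ⇒ P = (-2, -2)
4. U is the intersection of line PM and line RD ⇒ U = (-2/5, 0)
5. B is the midpoint of RD ⇒ B = (1/2, 0)
through P parallel to BR: direction (1/2, 0); meets UG at J = (-4, -2)
J = U + t·(G−U) with t = -4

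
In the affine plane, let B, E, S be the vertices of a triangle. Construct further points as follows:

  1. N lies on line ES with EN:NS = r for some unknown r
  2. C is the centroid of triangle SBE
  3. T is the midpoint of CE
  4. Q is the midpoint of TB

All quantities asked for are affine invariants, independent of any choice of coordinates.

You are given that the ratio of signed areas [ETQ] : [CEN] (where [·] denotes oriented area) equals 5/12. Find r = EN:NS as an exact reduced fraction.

Choose coordinates B = (0, 0), E = (1, 0), S = (0, 1).
1. With EN:NS = r, write λ = r/(r+1) so N = E + λ·(S−E); N is affine-linear in λ
2. C is the centroid of triangle SBE ⇒ C = (1/3, 1/3)
3. T is the midpoint of CE ⇒ T = (2/3, 1/6)
4. Q is the midpoint of TB ⇒ Q = (1/3, 1/12)
Every point depending on N is an affine combination of N and λ-independent points, so each such coordinate is linear in λ; the λ² term in each signed area is a multiple of (S−E)×(S−E) = 0, so 2·[ETQ] and 2·[CEN] are each linear in λ. Evaluating at λ=0 and λ=1:
  2·[ETQ] = 1/12,   2·[CEN] = 1/3·λ
So [ETQ]:[CEN] = (1/12) / (1/3·λ). Setting this equal to 5/12:
  1/12 = 5/12·(1/3·λ)  ⇒  λ = 3/5
Then r = λ/(1−λ) = (3/5)/(2/5) = 3/2. Check: with r = 3/2, N = (2/5, 3/5) and [ETQ]:[CEN] = 5/12 as required.

r = 3/2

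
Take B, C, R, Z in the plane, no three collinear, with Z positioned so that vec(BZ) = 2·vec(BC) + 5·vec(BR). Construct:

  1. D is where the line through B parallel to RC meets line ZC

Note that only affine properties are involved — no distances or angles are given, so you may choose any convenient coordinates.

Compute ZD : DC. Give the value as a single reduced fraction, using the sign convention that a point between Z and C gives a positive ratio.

Assign B = (0, 0), C = (1, 0), R = (0, 1), Z = (2, 5) — the answer is frame-independent, so this choice is without loss of generality.
1. D is where the line through B parallel to RC meets line ZC ⇒ D = (5/6, -5/6)
D = Z + t·(C−Z) with t = 7/6, so ZD:DC = t:(1−t) = 7/6:-1/6

ZD:DC = -7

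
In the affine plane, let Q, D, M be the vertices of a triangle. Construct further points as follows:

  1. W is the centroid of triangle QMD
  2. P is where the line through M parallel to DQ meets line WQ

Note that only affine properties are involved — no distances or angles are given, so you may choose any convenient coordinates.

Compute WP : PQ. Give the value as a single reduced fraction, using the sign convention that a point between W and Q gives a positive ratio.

Assign Q = (0, 0), D = (1, 0), M = (0, 1) — the answer is frame-independent, so this choice is without loss of generality.
1. W is the centroid of triangle QMD ⇒ W = (1/3, 1/3)
2. P is where the line through M parallel to DQ meets line WQ ⇒ P = (1, 1)
P = W + t·(Q−W) with t = -2, so WP:PQ = t:(1−t) = -2:3

WP:PQ = -2/3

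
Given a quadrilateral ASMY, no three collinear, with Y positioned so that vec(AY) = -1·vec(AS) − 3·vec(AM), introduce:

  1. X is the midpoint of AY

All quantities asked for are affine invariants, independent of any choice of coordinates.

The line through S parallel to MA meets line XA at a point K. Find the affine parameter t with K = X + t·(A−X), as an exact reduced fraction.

t = 3

Set A = (0, 0), S = (1, 0), M = (0, 1), Y = (-1, -3); any affine frame gives the same invariant.
1. X is the midpoint of AY ⇒ X = (-1/2, -3/2)
through S parallel to MA: direction (0, -1); meets XA at K = (1, 3)
K = X + t·(A−X) with t = 3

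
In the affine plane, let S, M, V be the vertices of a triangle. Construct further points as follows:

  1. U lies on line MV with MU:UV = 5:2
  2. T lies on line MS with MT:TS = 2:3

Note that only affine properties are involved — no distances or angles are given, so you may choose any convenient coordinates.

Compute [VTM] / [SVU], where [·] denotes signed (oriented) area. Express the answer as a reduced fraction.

[VTM]:[SVU] = -7/5

Set S = (0, 0), M = (1, 0), V = (0, 1); any affine frame gives the same invariant.
1. U lies on line MV with MU:UV = 5:2 ⇒ U = (2/7, 5/7)
2. T lies on line MS with MT:TS = 2:3 ⇒ T = (3/5, 0)
2·[VTM] = 2/5, 2·[SVU] = -2/7
[VTM]:[SVU] = 2/5:-2/7 = -7/5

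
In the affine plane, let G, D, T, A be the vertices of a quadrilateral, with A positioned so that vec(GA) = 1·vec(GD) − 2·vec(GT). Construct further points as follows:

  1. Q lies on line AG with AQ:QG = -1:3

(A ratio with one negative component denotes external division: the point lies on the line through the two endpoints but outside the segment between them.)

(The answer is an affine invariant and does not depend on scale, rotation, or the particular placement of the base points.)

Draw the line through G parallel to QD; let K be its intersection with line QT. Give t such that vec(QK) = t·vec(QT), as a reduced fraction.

Assign G = (0, 0), D = (1, 0), T = (0, 1), A = (1, -2) — the answer is frame-independent, so this choice is without loss of generality.
1. Q lies on line AG with AQ:QG = -1:3 ⇒ Q = (3/2, -3)
through G parallel to QD: direction (-1/2, 3); meets QT at K = (-3/10, 9/5)
K = Q + t·(T−Q) with t = 6/5

t = 6/5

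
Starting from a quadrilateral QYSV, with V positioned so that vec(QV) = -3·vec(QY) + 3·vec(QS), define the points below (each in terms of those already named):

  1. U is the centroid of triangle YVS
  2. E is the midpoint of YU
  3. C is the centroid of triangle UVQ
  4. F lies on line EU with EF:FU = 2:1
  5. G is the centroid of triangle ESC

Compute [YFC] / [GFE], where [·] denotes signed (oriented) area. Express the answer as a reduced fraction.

Assign Q = (0, 0), Y = (1, 0), S = (0, 1), V = (-3, 3) — the answer is frame-independent, so this choice is without loss of generality.
1. U is the centroid of triangle YVS ⇒ U = (-2/3, 4/3)
2. E is the midpoint of YU ⇒ E = (1/6, 2/3)
3. C is the centroid of triangle UVQ ⇒ C = (-11/9, 13/9)
4. F lies on line EU with EF:FU = 2:1 ⇒ F = (-7/18, 10/9)
5. G is the centroid of triangle ESC ⇒ G = (-19/54, 28/27)
2·[YFC] = 25/54, 2·[GFE] = -2/81
[YFC]:[GFE] = 25/54:-2/81 = -75/4

[YFC]:[GFE] = -75/4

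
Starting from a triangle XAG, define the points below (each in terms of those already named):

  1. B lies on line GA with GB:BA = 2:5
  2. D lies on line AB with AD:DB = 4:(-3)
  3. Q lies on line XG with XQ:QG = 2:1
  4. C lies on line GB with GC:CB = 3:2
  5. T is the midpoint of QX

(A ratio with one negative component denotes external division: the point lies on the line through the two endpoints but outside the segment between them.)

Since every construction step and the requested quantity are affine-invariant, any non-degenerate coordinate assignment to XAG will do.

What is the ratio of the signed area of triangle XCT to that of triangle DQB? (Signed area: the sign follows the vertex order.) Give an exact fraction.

Set X = (0, 0), A = (1, 0), G = (0, 1); any affine frame gives the same invariant.
1. B lies on line GA with GB:BA = 2:5 ⇒ B = (2/7, 5/7)
2. D lies on line AB with AD:DB = 4:(-3) ⇒ D = (-13/7, 20/7)
3. Q lies on line XG with XQ:QG = 2:1 ⇒ Q = (0, 2/3)
4. C lies on line GB with GC:CB = 3:2 ⇒ C = (6/35, 29/35)
5. T is the midpoint of QX ⇒ T = (0, 1/3)
2·[XCT] = 2/35, 2·[DQB] = 5/7
[XCT]:[DQB] = 2/35:5/7 = 2/25

[XCT]:[DQB] = 2/25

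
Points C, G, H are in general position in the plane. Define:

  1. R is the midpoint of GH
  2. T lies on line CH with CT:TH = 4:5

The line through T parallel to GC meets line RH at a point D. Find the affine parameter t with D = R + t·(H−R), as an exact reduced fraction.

Assign C = (0, 0), G = (1, 0), H = (0, 1) — the answer is frame-independent, so this choice is without loss of generality.
1. R is the midpoint of GH ⇒ R = (1/2, 1/2)
2. T lies on line CH with CT:TH = 4:5 ⇒ T = (0, 4/9)
through T parallel to GC: direction (-1, 0); meets RH at D = (5/9, 4/9)
D = R + t·(H−R) with t = -1/9

t = -1/9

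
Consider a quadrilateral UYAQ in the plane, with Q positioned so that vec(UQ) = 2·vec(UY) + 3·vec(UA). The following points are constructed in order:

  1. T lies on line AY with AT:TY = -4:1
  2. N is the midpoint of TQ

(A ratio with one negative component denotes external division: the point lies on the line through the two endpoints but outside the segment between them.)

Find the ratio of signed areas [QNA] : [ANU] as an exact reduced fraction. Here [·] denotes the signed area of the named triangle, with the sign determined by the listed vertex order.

[QNA]:[ANU] = 8/5

Choose coordinates U = (0, 0), Y = (1, 0), A = (0, 1), Q = (2, 3).
1. T lies on line AY with AT:TY = -4:1 ⇒ T = (4/3, -1/3)
2. N is the midpoint of TQ ⇒ N = (5/3, 4/3)
2·[QNA] = -8/3, 2·[ANU] = -5/3
[QNA]:[ANU] = -8/3:-5/3 = 8/5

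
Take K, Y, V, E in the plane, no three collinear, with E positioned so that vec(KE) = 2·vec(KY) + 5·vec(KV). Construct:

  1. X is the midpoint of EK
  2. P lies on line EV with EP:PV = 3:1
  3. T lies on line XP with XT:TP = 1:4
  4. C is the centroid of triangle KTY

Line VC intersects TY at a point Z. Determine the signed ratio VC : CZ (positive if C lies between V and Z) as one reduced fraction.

Assign K = (0, 0), Y = (1, 0), V = (0, 1), E = (2, 5) — the answer is frame-independent, so this choice is without loss of generality.
1. X is the midpoint of EK ⇒ X = (1, 5/2)
2. P lies on line EV with EP:PV = 3:1 ⇒ P = (1/2, 2)
3. T lies on line XP with XT:TP = 1:4 ⇒ T = (9/10, 12/5)
4. C is the centroid of triangle KTY ⇒ C = (19/30, 4/5)
line VC meets TY at Z = (437/450, 52/75)
C = V + t·(Z−V) with t = 15/23, so VC:CZ = 15/23:8/23

VC:CZ = 15/8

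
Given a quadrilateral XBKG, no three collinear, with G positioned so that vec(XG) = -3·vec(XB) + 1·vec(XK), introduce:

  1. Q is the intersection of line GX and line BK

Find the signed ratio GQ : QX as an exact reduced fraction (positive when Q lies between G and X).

Set X = (0, 0), B = (1, 0), K = (0, 1), G = (-3, 1); any affine frame gives the same invariant.
1. Q is the intersection of line GX and line BK ⇒ Q = (3/2, -1/2)
Q = G + t·(X−G) with t = 3/2, so GQ:QX = t:(1−t) = 3/2:-1/2

GQ:QX = -3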